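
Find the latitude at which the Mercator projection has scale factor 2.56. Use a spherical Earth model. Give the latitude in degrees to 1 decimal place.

67.0°

Mercator scale is k = sec φ = 1/cos φ.
1/cos φ = 2.56  ⇒  cos φ = 0.3906  ⇒  φ = arccos(0.3906) ≈ 67.0°.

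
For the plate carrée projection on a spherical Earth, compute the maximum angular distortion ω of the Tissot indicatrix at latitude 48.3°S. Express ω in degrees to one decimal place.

For the equirectangular projection with φ₀ = 0 (plate carrée), h = 1 along meridians and k = sec φ along parallels.
At 48.3°: h = 1.000, k = 1.503; principal scales a = 1.503, b = 1.000.
sin(ω/2) = (a − b)/(a + b) = 0.5032/2.503 = 0.2010, so ω = 2 arcsin(0.2010) ≈ 23.2°.

23.2°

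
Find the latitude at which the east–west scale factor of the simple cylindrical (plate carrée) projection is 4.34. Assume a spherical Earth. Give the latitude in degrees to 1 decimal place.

76.7°

Plate carrée: h = 1, k = sec φ along parallels.
sec φ = 4.34  ⇒  cos φ = 0.2304  ⇒  φ ≈ 76.7°.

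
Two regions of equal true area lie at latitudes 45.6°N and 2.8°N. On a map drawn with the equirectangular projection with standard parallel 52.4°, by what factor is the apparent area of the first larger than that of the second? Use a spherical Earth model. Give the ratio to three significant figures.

1.43

In the equirectangular projection with standard parallel φ₀ = 52.4° (x = Rλ cos φ₀, y = Rφ), meridians are true-scale (h = 1) and the parallel scale is k = cos φ₀ / cos φ.
Areal scale at 45.6°: h·k = 1.000 × 0.8721 = 0.8721.
Areal scale at 2.8°: h·k = 1.000 × 0.6109 = 0.6109.
Ratio = 0.8721/0.6109 ≈ 1.43.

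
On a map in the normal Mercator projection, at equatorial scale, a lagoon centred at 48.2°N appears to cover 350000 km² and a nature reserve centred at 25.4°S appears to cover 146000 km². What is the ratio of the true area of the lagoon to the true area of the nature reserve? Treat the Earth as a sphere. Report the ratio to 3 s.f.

On Mercator the areal scale is sec²φ, so true area = apparent × cos²φ.
True area of lagoon: 350000 × cos²(48.2°) = 350000 × 0.4443 = 155500 km².
True area of nature reserve: 146000 × cos²(25.4°) = 146000 × 0.8160 = 119100 km².
Ratio = 155500 / 119100 ≈ 1.31.

1.31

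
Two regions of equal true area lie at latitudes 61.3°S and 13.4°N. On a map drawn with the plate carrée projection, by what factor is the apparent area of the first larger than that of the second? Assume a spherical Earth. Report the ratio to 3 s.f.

In the plate carrée (x = Rλ, y = Rφ), meridians are true-scale (h = 1) and parallels are stretched by k = sec φ.
Areal scale at 61.3°: h·k = 1.000 × 2.082 = 2.082.
Areal scale at 13.4°: h·k = 1.000 × 1.028 = 1.028.
Ratio = 2.082/1.028 ≈ 2.03.

2.03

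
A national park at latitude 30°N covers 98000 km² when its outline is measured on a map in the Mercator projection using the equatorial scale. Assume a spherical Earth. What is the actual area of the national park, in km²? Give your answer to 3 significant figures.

The Mercator projection is conformal; its linear scale factor is the same in every direction and equals sec φ = 1/cos φ.
Areal scale = k² = sec²φ = 1/cos²(30°) = 1/0.8660² = 1.333.
True area = apparent / (areal scale) = 98000 / 1.333 ≈ 73500 km².

73500 km²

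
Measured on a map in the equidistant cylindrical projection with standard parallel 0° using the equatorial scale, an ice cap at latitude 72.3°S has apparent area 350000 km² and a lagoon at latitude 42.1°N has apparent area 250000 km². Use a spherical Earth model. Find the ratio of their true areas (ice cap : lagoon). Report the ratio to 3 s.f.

On the plate carrée, areal scale = h·k = 1 × sec φ, so true area = apparent × cos φ.
True area of ice cap: 350000 × cos(72.3°) = 350000 × 0.3040 = 106400 km².
True area of lagoon: 250000 × cos(42.1°) = 250000 × 0.7420 = 185500 km².
Ratio = 106400 / 185500 ≈ 0.574.

0.574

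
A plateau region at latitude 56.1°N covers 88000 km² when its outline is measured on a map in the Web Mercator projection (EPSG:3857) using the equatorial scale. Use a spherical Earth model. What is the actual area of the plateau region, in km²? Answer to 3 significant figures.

27400 km²

The Mercator projection is conformal; its linear scale factor is the same in every direction and equals sec φ = 1/cos φ.
Areal scale = k² = sec²φ = 1/cos²(56.1°) = 1/0.5577² = 3.215.
True area = apparent / (areal scale) = 88000 / 3.215 ≈ 27400 km².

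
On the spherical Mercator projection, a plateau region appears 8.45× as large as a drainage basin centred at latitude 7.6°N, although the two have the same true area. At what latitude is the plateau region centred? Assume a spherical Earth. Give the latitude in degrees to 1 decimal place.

70.1°

On Mercator, (apparent₁)/(apparent₂) = sec²φ₁ / sec²φ₂ when true areas are equal.
cos²φ₂ / cos²φ₁ = 8.45  ⇒  cos φ₁ = cos 7.6° / √8.45 = 0.9912/2.907 = 0.3410.
φ₁ = arccos(0.3410) ≈ 70.1°.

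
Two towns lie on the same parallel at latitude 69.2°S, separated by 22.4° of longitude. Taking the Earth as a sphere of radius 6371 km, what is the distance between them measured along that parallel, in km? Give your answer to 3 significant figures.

Arc length along a parallel = R cos φ · Δλ (with Δλ in radians).
= 6371 × cos 69.2° × (22.4° × π/180) = 6371 × 0.3551 × 0.3910 ≈ 884 km.

884 km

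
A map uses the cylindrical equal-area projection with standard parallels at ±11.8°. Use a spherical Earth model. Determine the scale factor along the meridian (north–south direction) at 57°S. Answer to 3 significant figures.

For cylindrical equal-area with standard parallel φ₀, h = cos φ / cos φ₀ and k = cos φ₀ / cos φ, so h·k = 1.
h = cos 57° / cos 11.8° = 0.5446/0.9789 = 0.5564.

0.556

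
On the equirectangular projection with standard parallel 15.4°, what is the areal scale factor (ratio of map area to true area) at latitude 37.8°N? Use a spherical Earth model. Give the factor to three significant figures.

In the equirectangular projection with standard parallel φ₀ = 15.4° (x = Rλ cos φ₀, y = Rφ), meridians are true-scale (h = 1) and the parallel scale is k = cos φ₀ / cos φ.
Areal scale = h·k = 1 × cos φ₀ / cos φ; at 37.8°, h = 1.000, k = 1.220, so h·k = 1.220.

1.22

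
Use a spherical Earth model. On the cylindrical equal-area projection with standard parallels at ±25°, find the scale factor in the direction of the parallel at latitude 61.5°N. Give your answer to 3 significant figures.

1.90

Cylindrical equal-area (φ₀ = 25°): h = cos φ / cos 25° along meridians, k = cos 25° / cos φ along parallels; h·k = 1.
k = cos 25° / cos 61.5° = 0.9063/0.4772 = 1.899.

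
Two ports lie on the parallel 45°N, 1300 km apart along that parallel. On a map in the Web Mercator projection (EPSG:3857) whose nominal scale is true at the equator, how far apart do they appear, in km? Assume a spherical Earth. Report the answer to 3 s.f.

For Mercator, h = k = sec φ (a conformal cylindrical projection has a single point scale, 1/cos φ).
Along the parallel, k = sec 45° = 1/0.7071 = 1.414.
Map distance = 1300 × 1.414 ≈ 1840 km.

1840 km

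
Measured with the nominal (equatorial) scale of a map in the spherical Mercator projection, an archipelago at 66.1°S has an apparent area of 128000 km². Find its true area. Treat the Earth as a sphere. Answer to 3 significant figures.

Mercator is conformal, so the point scale is isotropic: h = k = sec φ = 1/cos φ.
Areal scale = k² = sec²φ = 1/cos²(66.1°) = 1/0.4051² = 6.092.
True area = apparent / (areal scale) = 128000 / 6.092 ≈ 21000 km².

21000 km²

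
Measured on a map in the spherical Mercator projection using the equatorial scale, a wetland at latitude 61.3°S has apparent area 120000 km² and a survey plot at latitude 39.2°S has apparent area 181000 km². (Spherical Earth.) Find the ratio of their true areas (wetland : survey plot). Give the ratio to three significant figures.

Since Mercator area scale is 1/cos²φ, the true area equals the apparent area multiplied by cos²φ.
True area of wetland: 120000 × cos²(61.3°) = 120000 × 0.2306 = 27670 km².
True area of survey plot: 181000 × cos²(39.2°) = 181000 × 0.6005 = 108700 km².
Ratio = 27670 / 108700 ≈ 0.255.

0.255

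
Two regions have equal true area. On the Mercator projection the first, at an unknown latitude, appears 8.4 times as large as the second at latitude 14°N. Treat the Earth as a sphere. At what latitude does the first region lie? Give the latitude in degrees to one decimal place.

On Mercator, (apparent₁)/(apparent₂) = sec²φ₁ / sec²φ₂ when true areas are equal.
cos²φ₂ / cos²φ₁ = 8.4  ⇒  cos φ₁ = cos 14° / √8.4 = 0.9703/2.898 = 0.3348.
φ₁ = arccos(0.3348) ≈ 70.4°.

70.4°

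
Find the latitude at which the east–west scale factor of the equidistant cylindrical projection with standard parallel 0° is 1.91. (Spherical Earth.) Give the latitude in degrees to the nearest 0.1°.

58.4°

Plate carrée: h = 1, k = sec φ along parallels.
sec φ = 1.91  ⇒  cos φ = 0.5236  ⇒  φ ≈ 58.4°.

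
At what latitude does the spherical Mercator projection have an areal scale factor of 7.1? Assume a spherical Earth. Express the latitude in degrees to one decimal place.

68.0°

Mercator areal scale is sec²φ.
sec²φ = 7.1  ⇒  cos²φ = 0.1408  ⇒  cos φ = 0.3753.
φ = arccos(0.3753) ≈ 68.0°.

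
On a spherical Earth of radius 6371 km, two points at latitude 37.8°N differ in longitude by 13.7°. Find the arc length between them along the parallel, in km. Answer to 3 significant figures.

Arc length along a parallel = R cos φ · Δλ (with Δλ in radians).
= 6371 × cos 37.8° × (13.7° × π/180) = 6371 × 0.7902 × 0.2391 ≈ 1200 km.

1200 km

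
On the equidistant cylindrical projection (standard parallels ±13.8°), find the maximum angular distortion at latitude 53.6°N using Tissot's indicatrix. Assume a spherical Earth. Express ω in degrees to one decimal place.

In the equirectangular projection with standard parallel φ₀ = 13.8° (x = Rλ cos φ₀, y = Rφ), meridians are true-scale (h = 1) and the parallel scale is k = cos φ₀ / cos φ.
At 53.6°: h = 1.000, k = 1.637; principal scales a = 1.637, b = 1.000.
sin(ω/2) = (a − b)/(a + b) = 0.6365/2.637 = 0.2414, so ω = 2 arcsin(0.2414) ≈ 27.9°.

27.9°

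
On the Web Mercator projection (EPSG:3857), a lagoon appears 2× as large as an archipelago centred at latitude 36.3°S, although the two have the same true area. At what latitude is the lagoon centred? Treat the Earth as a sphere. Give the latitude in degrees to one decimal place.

55.3°

On Mercator, (apparent₁)/(apparent₂) = sec²φ₁ / sec²φ₂ when true areas are equal.
cos²φ₂ / cos²φ₁ = 2  ⇒  cos φ₁ = cos 36.3° / √2 = 0.8059/1.414 = 0.5699.
φ₁ = arccos(0.5699) ≈ 55.3°.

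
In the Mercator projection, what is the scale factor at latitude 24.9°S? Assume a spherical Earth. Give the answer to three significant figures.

Mercator is conformal, so the point scale is isotropic: h = k = sec φ = 1/cos φ.
k = 1/cos 24.9° = 1/0.9070 = 1.102.

1.10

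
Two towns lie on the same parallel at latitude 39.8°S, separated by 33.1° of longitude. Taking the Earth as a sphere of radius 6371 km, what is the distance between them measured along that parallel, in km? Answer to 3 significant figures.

Arc length along a parallel = R cos φ · Δλ (with Δλ in radians).
= 6371 × cos 39.8° × (33.1° × π/180) = 6371 × 0.7683 × 0.5777 ≈ 2830 km.

2830 km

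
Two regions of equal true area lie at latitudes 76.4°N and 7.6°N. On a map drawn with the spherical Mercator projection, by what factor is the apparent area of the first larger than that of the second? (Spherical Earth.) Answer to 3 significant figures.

Mercator is conformal with k = sec φ, so areal scale = k² = sec²φ.
At 76.4°: sec²(76.4°) = 1/0.2351² = 18.09.
At 7.6°: sec²(7.6°) = 1/0.9912² = 1.018.
Ratio = 18.09/1.018 = cos²(7.6°)/cos²(76.4°) ≈ 17.8.

17.8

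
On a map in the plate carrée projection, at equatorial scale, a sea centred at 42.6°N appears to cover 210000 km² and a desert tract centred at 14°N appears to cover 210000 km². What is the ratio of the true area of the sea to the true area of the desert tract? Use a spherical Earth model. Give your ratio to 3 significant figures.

On the plate carrée, areal scale = h·k = 1 × sec φ, so true area = apparent × cos φ.
True area of sea: 210000 × cos(42.6°) = 210000 × 0.7361 = 154600 km².
True area of desert tract: 210000 × cos(14°) = 210000 × 0.9703 = 203800 km².
Ratio = 154600 / 203800 ≈ 0.759.

0.759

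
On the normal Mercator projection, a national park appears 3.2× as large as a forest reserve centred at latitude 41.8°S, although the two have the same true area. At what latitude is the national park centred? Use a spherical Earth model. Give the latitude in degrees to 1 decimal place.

65.4°

On Mercator, (apparent₁)/(apparent₂) = sec²φ₁ / sec²φ₂ when true areas are equal.
cos²φ₂ / cos²φ₁ = 3.2  ⇒  cos φ₁ = cos 41.8° / √3.2 = 0.7455/1.789 = 0.4167.
φ₁ = arccos(0.4167) ≈ 65.4°.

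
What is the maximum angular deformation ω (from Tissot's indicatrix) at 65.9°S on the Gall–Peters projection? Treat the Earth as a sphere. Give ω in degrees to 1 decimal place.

Gall–Peters is a cylindrical equal-area projection with standard parallels at ±45°. Cylindrical equal-area (φ₀ = 45°): h = cos φ / cos 45° along meridians, k = cos 45° / cos φ along parallels; h·k = 1.
At 65.9°: h = 0.5775, k = 1.732; principal scales a = 1.732, b = 0.5775.
sin(ω/2) = (a − b)/(a + b) = 1.154/2.309 = 0.4998, so ω = 2 arcsin(0.4998) ≈ 60.0°.

60.0°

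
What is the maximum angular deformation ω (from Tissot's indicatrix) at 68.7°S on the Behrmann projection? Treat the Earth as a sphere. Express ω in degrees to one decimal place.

Behrmann is a cylindrical equal-area projection with standard parallels at ±30°. Cylindrical equal-area (φ₀ = 30°): h = cos φ / cos 30° along meridians, k = cos 30° / cos φ along parallels; h·k = 1.
At 68.7°: h = 0.4194, k = 2.384; principal scales a = 2.384, b = 0.4194.
sin(ω/2) = (a − b)/(a + b) = 1.965/2.804 = 0.7008, so ω = 2 arcsin(0.7008) ≈ 89.0°.

89.0°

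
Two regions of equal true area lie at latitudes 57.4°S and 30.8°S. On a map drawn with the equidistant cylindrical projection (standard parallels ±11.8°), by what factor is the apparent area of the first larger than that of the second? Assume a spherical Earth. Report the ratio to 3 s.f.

1.59

With standard parallel φ₀ = 11.8°, the equirectangular projection gives x = Rλ cos φ₀, y = Rφ, so h = 1 and k = cos 11.8° / cos φ.
Areal scale at 57.4°: h·k = 1.000 × 1.817 = 1.817.
Areal scale at 30.8°: h·k = 1.000 × 1.140 = 1.140.
Ratio = 1.817/1.140 ≈ 1.59.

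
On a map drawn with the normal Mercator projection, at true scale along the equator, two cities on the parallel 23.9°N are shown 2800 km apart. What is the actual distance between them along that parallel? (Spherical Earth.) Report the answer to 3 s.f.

2560 km

For Mercator, h = k = sec φ (a conformal cylindrical projection has a single point scale, 1/cos φ).
Along the parallel at 23.9°, map distances are exaggerated by k = sec 23.9° = 1.094.
True distance = 2800 / 1.094 = 2800 × cos 23.9° ≈ 2560 km.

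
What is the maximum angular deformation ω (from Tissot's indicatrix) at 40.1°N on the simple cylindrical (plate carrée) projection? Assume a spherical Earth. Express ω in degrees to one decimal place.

In the plate carrée (x = Rλ, y = Rφ), meridians are true-scale (h = 1) and parallels are stretched by k = sec φ.
At 40.1°: h = 1.000, k = 1.307; principal scales a = 1.307, b = 1.000.
sin(ω/2) = (a − b)/(a + b) = 0.3073/2.307 = 0.1332, so ω = 2 arcsin(0.1332) ≈ 15.3°.

15.3°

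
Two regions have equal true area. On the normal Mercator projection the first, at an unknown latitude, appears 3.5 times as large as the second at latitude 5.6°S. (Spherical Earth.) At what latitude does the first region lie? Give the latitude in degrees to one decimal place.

For equal true areas on Mercator, apparent areas scale as sec²φ, so the ratio is cos²φ₂ / cos²φ₁.
cos²φ₂ / cos²φ₁ = 3.5  ⇒  cos φ₁ = cos 5.6° / √3.5 = 0.9952/1.871 = 0.5320.
φ₁ = arccos(0.5320) ≈ 57.9°.

57.9°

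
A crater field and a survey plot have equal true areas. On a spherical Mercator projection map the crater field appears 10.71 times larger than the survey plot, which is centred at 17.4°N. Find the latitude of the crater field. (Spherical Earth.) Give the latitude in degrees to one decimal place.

73.0°

For equal true areas on Mercator, apparent areas scale as sec²φ, so the ratio is cos²φ₂ / cos²φ₁.
cos²φ₂ / cos²φ₁ = 10.71  ⇒  cos φ₁ = cos 17.4° / √10.71 = 0.9542/3.273 = 0.2916.
φ₁ = arccos(0.2916) ≈ 73.0°.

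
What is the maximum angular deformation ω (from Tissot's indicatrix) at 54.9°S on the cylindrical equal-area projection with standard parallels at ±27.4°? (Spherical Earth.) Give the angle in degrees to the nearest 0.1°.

48.3°

For cylindrical equal-area with standard parallel φ₀, h = cos φ / cos φ₀ and k = cos φ₀ / cos φ, so h·k = 1.
At 54.9°: h = 0.6477, k = 1.544; principal scales a = 1.544, b = 0.6477.
sin(ω/2) = (a − b)/(a + b) = 0.8963/2.192 = 0.4090, so ω = 2 arcsin(0.4090) ≈ 48.3°.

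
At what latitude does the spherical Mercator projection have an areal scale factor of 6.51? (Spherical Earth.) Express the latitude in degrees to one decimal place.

66.9°

Mercator areal scale is sec²φ.
sec²φ = 6.51  ⇒  cos²φ = 0.1536  ⇒  cos φ = 0.3919.
φ = arccos(0.3919) ≈ 66.9°.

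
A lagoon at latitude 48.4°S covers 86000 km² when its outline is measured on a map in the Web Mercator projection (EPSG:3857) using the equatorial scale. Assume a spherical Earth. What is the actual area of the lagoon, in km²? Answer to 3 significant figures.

The Mercator projection is conformal; its linear scale factor is the same in every direction and equals sec φ = 1/cos φ.
Areal scale = k² = sec²φ = 1/cos²(48.4°) = 1/0.6639² = 2.269.
True area = apparent / (areal scale) = 86000 / 2.269 ≈ 37900 km².

37900 km²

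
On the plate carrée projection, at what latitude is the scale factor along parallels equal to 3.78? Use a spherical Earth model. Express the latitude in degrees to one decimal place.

74.7°

Plate carrée: h = 1, k = sec φ along parallels.
sec φ = 3.78  ⇒  cos φ = 0.2646  ⇒  φ ≈ 74.7°.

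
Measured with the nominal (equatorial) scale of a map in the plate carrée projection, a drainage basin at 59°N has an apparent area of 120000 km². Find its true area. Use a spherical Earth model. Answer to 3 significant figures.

Plate carrée maps x = Rλ, y = Rφ. The meridian scale is h = 1 and the parallel scale is k = 1/cos φ = sec φ.
Areal scale = h·k = 1 × sec φ; at 59°, h = 1.000, k = 1.942, so h·k = 1.942.
True area = apparent / (areal scale) = 120000 / 1.942 ≈ 61800 km².

61800 km²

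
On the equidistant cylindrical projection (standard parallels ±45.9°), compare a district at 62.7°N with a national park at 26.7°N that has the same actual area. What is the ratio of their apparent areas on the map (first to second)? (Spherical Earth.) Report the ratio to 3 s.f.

In the equirectangular projection with standard parallel φ₀ = 45.9° (x = Rλ cos φ₀, y = Rφ), meridians are true-scale (h = 1) and the parallel scale is k = cos φ₀ / cos φ.
Areal scale at 62.7°: h·k = 1.000 × 1.517 = 1.517.
Areal scale at 26.7°: h·k = 1.000 × 0.7790 = 0.7790.
Ratio = 1.517/0.7790 ≈ 1.95.

1.95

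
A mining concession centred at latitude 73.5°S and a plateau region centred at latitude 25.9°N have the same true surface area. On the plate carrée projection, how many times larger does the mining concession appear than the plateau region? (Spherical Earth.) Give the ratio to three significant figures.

In the plate carrée (x = Rλ, y = Rφ), meridians are true-scale (h = 1) and parallels are stretched by k = sec φ.
Areal scale at 73.5°: h·k = 1.000 × 3.521 = 3.521.
Areal scale at 25.9°: h·k = 1.000 × 1.112 = 1.112.
Ratio = 3.521/1.112 ≈ 3.17.

3.17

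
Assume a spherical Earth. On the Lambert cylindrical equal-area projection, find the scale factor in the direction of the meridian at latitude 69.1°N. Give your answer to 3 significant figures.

The Lambert cylindrical equal-area projection is the cylindrical equal-area projection with its standard parallel at the equator (φ₀ = 0). For cylindrical equal-area with standard parallel φ₀, h = cos φ / cos φ₀ and k = cos φ₀ / cos φ, so h·k = 1.
h = cos 69.1° / cos 0° = 0.3567/1.000 = 0.3567.

0.357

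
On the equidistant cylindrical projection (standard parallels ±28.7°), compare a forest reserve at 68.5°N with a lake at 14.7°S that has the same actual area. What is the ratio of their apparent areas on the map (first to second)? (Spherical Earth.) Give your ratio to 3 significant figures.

2.64

In the equirectangular projection with standard parallel φ₀ = 28.7° (x = Rλ cos φ₀, y = Rφ), meridians are true-scale (h = 1) and the parallel scale is k = cos φ₀ / cos φ.
Areal scale at 68.5°: h·k = 1.000 × 2.393 = 2.393.
Areal scale at 14.7°: h·k = 1.000 × 0.9068 = 0.9068.
Ratio = 2.393/0.9068 ≈ 2.64.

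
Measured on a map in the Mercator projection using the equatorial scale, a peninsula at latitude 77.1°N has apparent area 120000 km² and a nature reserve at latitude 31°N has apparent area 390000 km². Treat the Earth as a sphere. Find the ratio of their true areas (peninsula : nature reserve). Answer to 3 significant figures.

0.0209

On Mercator the areal scale is sec²φ, so true area = apparent × cos²φ.
True area of peninsula: 120000 × cos²(77.1°) = 120000 × 0.04984 = 5981 km².
True area of nature reserve: 390000 × cos²(31°) = 390000 × 0.7347 = 286500 km².
Ratio = 5981 / 286500 ≈ 0.0209.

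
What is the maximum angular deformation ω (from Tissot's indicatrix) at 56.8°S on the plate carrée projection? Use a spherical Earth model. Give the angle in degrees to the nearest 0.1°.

34.0°

In the plate carrée (x = Rλ, y = Rφ), meridians are true-scale (h = 1) and parallels are stretched by k = sec φ.
At 56.8°: h = 1.000, k = 1.826; principal scales a = 1.826, b = 1.000.
sin(ω/2) = (a − b)/(a + b) = 0.8263/2.826 = 0.2924, so ω = 2 arcsin(0.2924) ≈ 34.0°.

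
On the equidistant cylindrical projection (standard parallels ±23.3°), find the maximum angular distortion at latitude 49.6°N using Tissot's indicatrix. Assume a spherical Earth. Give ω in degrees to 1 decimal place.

19.9°

In the equirectangular projection with standard parallel φ₀ = 23.3° (x = Rλ cos φ₀, y = Rφ), meridians are true-scale (h = 1) and the parallel scale is k = cos φ₀ / cos φ.
At 49.6°: h = 1.000, k = 1.417; principal scales a = 1.417, b = 1.000.
sin(ω/2) = (a − b)/(a + b) = 0.4171/2.417 = 0.1726, so ω = 2 arcsin(0.1726) ≈ 19.9°.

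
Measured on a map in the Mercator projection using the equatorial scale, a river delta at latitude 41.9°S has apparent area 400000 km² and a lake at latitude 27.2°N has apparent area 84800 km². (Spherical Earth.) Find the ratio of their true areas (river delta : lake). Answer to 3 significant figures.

On Mercator the areal scale is sec²φ, so true area = apparent × cos²φ.
True area of river delta: 400000 × cos²(41.9°) = 400000 × 0.5540 = 221600 km².
True area of lake: 84800 × cos²(27.2°) = 84800 × 0.7911 = 67080 km².
Ratio = 221600 / 67080 ≈ 3.30.

3.30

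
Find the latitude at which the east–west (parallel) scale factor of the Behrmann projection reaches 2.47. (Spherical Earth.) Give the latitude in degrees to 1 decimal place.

69.5°

The Behrmann projection is cylindrical equal-area with φ₀ = 30°. For cylindrical equal-area with standard parallel φ₀, h = cos φ / cos φ₀ and k = cos φ₀ / cos φ, so h·k = 1.
k = cos φ₀ / cos φ = 2.47  ⇒  cos φ = cos 30° / 2.47 = 0.3506.
φ = arccos(0.3506) ≈ 69.5°.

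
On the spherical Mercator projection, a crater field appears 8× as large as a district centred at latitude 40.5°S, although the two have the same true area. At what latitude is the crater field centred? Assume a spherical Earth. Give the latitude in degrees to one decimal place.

74.4°

On Mercator, (apparent₁)/(apparent₂) = sec²φ₁ / sec²φ₂ when true areas are equal.
cos²φ₂ / cos²φ₁ = 8  ⇒  cos φ₁ = cos 40.5° / √8 = 0.7604/2.828 = 0.2688.
φ₁ = arccos(0.2688) ≈ 74.4°.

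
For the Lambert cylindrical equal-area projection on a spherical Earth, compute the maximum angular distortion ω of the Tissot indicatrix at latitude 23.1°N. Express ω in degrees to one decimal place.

9.6°

The Lambert cylindrical equal-area projection is the cylindrical equal-area projection with its standard parallel at the equator (φ₀ = 0). For cylindrical equal-area with standard parallel φ₀, h = cos φ / cos φ₀ and k = cos φ₀ / cos φ, so h·k = 1.
At 23.1°: h = 0.9198, k = 1.087; principal scales a = 1.087, b = 0.9198.
sin(ω/2) = (a − b)/(a + b) = 0.1673/2.007 = 0.08338, so ω = 2 arcsin(0.08338) ≈ 9.6°.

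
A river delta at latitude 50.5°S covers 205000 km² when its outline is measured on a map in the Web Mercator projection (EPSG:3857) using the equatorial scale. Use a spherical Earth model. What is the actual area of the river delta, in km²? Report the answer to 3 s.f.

82900 km²

For Mercator, h = k = sec φ (a conformal cylindrical projection has a single point scale, 1/cos φ).
Areal scale = k² = sec²φ = 1/cos²(50.5°) = 1/0.6361² = 2.472.
True area = apparent / (areal scale) = 205000 / 2.472 ≈ 82900 km².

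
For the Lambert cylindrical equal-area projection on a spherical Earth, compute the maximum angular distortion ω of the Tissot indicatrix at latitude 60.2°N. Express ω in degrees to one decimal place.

74.3°

The Lambert cylindrical equal-area projection is the cylindrical equal-area projection with its standard parallel at the equator (φ₀ = 0). Cylindrical equal-area (φ₀ = 0°): h = cos φ / cos 0° along meridians, k = cos 0° / cos φ along parallels; h·k = 1.
At 60.2°: h = 0.4970, k = 2.012; principal scales a = 2.012, b = 0.4970.
sin(ω/2) = (a − b)/(a + b) = 1.515/2.509 = 0.6039, so ω = 2 arcsin(0.6039) ≈ 74.3°.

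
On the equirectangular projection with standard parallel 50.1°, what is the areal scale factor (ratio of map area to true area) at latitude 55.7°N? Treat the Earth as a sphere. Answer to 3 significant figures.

1.14

The equidistant cylindrical projection with φ₀ = 50.1° has h = 1 (meridians true) and k = cos φ₀ / cos φ along parallels.
Areal scale = h·k = 1 × cos φ₀ / cos φ; at 55.7°, h = 1.000, k = 1.138, so h·k = 1.138.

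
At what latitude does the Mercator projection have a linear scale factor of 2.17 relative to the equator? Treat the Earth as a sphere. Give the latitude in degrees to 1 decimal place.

62.6°

Mercator scale is k = sec φ = 1/cos φ.
1/cos φ = 2.17  ⇒  cos φ = 0.4608  ⇒  φ = arccos(0.4608) ≈ 62.6°.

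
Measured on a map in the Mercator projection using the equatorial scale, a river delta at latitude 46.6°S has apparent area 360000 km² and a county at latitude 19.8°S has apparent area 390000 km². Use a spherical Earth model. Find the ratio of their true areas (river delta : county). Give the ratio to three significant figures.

0.492

Since Mercator area scale is 1/cos²φ, the true area equals the apparent area multiplied by cos²φ.
True area of river delta: 360000 × cos²(46.6°) = 360000 × 0.4721 = 170000 km².
True area of county: 390000 × cos²(19.8°) = 390000 × 0.8853 = 345300 km².
Ratio = 170000 / 345300 ≈ 0.492.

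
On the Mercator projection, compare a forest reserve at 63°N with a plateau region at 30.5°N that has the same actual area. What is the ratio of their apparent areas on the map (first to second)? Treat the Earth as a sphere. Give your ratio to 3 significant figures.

Mercator areal scale is sec²φ.
At 63°: sec²(63°) = 1/0.4540² = 4.852.
At 30.5°: sec²(30.5°) = 1/0.8616² = 1.347.
Ratio = 4.852/1.347 = cos²(30.5°)/cos²(63°) ≈ 3.60.

3.60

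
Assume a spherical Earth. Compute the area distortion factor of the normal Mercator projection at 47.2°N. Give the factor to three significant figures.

2.17

For Mercator, h = k = sec φ (a conformal cylindrical projection has a single point scale, 1/cos φ).
Areal scale = k² = sec²φ = 1/cos²(47.2°) = 1/0.6794² = 2.166.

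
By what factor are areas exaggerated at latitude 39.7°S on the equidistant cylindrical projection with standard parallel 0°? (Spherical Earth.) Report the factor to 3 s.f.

For the equirectangular projection with φ₀ = 0 (plate carrée), h = 1 along meridians and k = sec φ along parallels.
Areal scale = h·k = 1 × sec φ; at 39.7°, h = 1.000, k = 1.300, so h·k = 1.300.

1.30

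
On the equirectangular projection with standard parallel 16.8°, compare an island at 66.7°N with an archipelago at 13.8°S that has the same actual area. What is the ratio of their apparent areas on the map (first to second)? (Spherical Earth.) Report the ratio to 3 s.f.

2.46

With standard parallel φ₀ = 16.8°, the equirectangular projection gives x = Rλ cos φ₀, y = Rφ, so h = 1 and k = cos 16.8° / cos φ.
Areal scale at 66.7°: h·k = 1.000 × 2.420 = 2.420.
Areal scale at 13.8°: h·k = 1.000 × 0.9858 = 0.9858.
Ratio = 2.420/0.9858 ≈ 2.46.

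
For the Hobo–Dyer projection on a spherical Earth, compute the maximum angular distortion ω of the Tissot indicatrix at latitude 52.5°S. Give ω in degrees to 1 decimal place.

30.0°

The Hobo–Dyer projection is cylindrical equal-area with φ₀ = 37.5°. A cylindrical equal-area projection with standard parallel φ₀ has meridian scale h = cos φ / cos φ₀ and parallel scale k = cos φ₀ / cos φ (so areas are preserved, h·k = 1).
At 52.5°: h = 0.7673, k = 1.303; principal scales a = 1.303, b = 0.7673.
sin(ω/2) = (a − b)/(a + b) = 0.5359/2.071 = 0.2588, so ω = 2 arcsin(0.2588) ≈ 30.0°.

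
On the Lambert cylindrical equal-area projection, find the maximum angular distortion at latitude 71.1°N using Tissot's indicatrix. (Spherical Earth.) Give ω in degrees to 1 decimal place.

108.2°

The Lambert cylindrical equal-area projection is the cylindrical equal-area projection with its standard parallel at the equator (φ₀ = 0). For cylindrical equal-area with standard parallel φ₀, h = cos φ / cos φ₀ and k = cos φ₀ / cos φ, so h·k = 1.
At 71.1°: h = 0.3239, k = 3.087; principal scales a = 3.087, b = 0.3239.
sin(ω/2) = (a − b)/(a + b) = 2.763/3.411 = 0.8101, so ω = 2 arcsin(0.8101) ≈ 108.2°.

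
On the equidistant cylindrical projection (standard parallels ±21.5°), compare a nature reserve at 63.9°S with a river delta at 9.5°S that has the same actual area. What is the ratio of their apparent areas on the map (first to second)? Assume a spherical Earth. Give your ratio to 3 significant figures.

The equidistant cylindrical projection with φ₀ = 21.5° has h = 1 (meridians true) and k = cos φ₀ / cos φ along parallels.
Areal scale at 63.9°: h·k = 1.000 × 2.115 = 2.115.
Areal scale at 9.5°: h·k = 1.000 × 0.9434 = 0.9434.
Ratio = 2.115/0.9434 ≈ 2.24.

2.24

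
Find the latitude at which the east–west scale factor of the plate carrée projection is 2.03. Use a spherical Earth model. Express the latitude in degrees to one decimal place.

Plate carrée: h = 1, k = sec φ along parallels.
sec φ = 2.03  ⇒  cos φ = 0.4926  ⇒  φ ≈ 60.5°.

60.5°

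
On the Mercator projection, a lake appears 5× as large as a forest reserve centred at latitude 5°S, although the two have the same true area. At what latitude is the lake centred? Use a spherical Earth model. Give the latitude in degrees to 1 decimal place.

Mercator areal scale is sec²φ, so apparent-area ratio = sec²φ₁ / sec²φ₂ = cos²φ₂ / cos²φ₁.
cos²φ₂ / cos²φ₁ = 5  ⇒  cos φ₁ = cos 5° / √5 = 0.9962/2.236 = 0.4455.
φ₁ = arccos(0.4455) ≈ 63.5°.

63.5°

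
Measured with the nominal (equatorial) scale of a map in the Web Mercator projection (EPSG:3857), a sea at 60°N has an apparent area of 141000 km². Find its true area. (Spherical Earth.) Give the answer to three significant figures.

The Mercator projection is conformal; its linear scale factor is the same in every direction and equals sec φ = 1/cos φ.
Areal scale = k² = sec²φ = 1/cos²(60°) = 1/0.5000² = 4.000.
True area = apparent / (areal scale) = 141000 / 4.000 ≈ 35300 km².

35300 km²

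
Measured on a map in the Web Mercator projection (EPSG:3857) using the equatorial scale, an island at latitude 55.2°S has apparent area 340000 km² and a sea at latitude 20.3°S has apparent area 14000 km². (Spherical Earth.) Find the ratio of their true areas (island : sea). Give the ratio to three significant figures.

8.99

Since Mercator area scale is 1/cos²φ, the true area equals the apparent area multiplied by cos²φ.
True area of island: 340000 × cos²(55.2°) = 340000 × 0.3257 = 110700 km².
True area of sea: 14000 × cos²(20.3°) = 14000 × 0.8796 = 12310 km².
Ratio = 110700 / 12310 ≈ 8.99.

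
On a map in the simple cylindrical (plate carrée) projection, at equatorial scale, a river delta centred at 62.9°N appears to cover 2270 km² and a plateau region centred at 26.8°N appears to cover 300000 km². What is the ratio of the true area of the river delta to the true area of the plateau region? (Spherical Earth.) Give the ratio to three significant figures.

Plate carrée has h = 1 and k = sec φ, giving areal scale sec φ; true area = (apparent area) · cos φ.
True area of river delta: 2270 × cos(62.9°) = 2270 × 0.4555 = 1034 km².
True area of plateau region: 300000 × cos(26.8°) = 300000 × 0.8926 = 267800 km².
Ratio = 1034 / 267800 ≈ 0.00386.

0.00386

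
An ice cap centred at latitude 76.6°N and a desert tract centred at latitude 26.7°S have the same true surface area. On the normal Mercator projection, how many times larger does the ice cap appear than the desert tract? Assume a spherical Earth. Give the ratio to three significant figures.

On Mercator, area is exaggerated by sec²φ = 1/cos²φ.
At 76.6°: sec²(76.6°) = 1/0.2317² = 18.62.
At 26.7°: sec²(26.7°) = 1/0.8934² = 1.253.
Ratio = 18.62/1.253 = cos²(26.7°)/cos²(76.6°) ≈ 14.9.

14.9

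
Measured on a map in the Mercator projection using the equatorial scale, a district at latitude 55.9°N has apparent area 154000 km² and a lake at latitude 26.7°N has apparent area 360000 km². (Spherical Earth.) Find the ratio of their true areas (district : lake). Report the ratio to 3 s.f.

0.168

Mercator's areal exaggeration is sec²φ; hence true area = (apparent area) · cos²φ.
True area of district: 154000 × cos²(55.9°) = 154000 × 0.3143 = 48400 km².
True area of lake: 360000 × cos²(26.7°) = 360000 × 0.7981 = 287300 km².
Ratio = 48400 / 287300 ≈ 0.168.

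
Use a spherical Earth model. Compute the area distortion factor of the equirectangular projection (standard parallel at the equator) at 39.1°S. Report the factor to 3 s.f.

Plate carrée maps x = Rλ, y = Rφ. The meridian scale is h = 1 and the parallel scale is k = 1/cos φ = sec φ.
Areal scale = h·k = 1 × sec φ; at 39.1°, h = 1.000, k = 1.289, so h·k = 1.289.

1.29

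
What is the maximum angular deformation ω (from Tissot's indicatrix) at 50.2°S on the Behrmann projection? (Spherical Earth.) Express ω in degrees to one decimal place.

Behrmann is a cylindrical equal-area projection with standard parallels at ±30°. For cylindrical equal-area with standard parallel φ₀, h = cos φ / cos φ₀ and k = cos φ₀ / cos φ, so h·k = 1.
At 50.2°: h = 0.7391, k = 1.353; principal scales a = 1.353, b = 0.7391.
sin(ω/2) = (a − b)/(a + b) = 0.6138/2.092 = 0.2934, so ω = 2 arcsin(0.2934) ≈ 34.1°.

34.1°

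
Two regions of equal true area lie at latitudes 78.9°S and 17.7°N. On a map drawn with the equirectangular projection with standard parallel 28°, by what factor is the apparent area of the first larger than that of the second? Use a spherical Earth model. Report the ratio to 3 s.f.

4.95

In the equirectangular projection with standard parallel φ₀ = 28° (x = Rλ cos φ₀, y = Rφ), meridians are true-scale (h = 1) and the parallel scale is k = cos φ₀ / cos φ.
Areal scale at 78.9°: h·k = 1.000 × 4.586 = 4.586.
Areal scale at 17.7°: h·k = 1.000 × 0.9268 = 0.9268.
Ratio = 4.586/0.9268 ≈ 4.95.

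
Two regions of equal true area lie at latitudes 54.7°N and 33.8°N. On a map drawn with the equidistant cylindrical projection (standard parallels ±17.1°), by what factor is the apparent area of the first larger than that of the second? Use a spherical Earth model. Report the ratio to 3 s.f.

The equidistant cylindrical projection with φ₀ = 17.1° has h = 1 (meridians true) and k = cos φ₀ / cos φ along parallels.
Areal scale at 54.7°: h·k = 1.000 × 1.654 = 1.654.
Areal scale at 33.8°: h·k = 1.000 × 1.150 = 1.150.
Ratio = 1.654/1.150 ≈ 1.44.

1.44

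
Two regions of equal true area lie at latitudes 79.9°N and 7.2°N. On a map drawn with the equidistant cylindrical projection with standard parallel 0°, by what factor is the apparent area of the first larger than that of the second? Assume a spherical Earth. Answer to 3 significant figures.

In the plate carrée (x = Rλ, y = Rφ), meridians are true-scale (h = 1) and parallels are stretched by k = sec φ.
Areal scale at 79.9°: h·k = 1.000 × 5.702 = 5.702.
Areal scale at 7.2°: h·k = 1.000 × 1.008 = 1.008.
Ratio = 5.702/1.008 ≈ 5.66.

5.66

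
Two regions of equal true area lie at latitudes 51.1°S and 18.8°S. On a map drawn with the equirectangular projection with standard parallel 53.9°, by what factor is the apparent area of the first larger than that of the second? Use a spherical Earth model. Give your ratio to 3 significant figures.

1.51

With standard parallel φ₀ = 53.9°, the equirectangular projection gives x = Rλ cos φ₀, y = Rφ, so h = 1 and k = cos 53.9° / cos φ.
Areal scale at 51.1°: h·k = 1.000 × 0.9383 = 0.9383.
Areal scale at 18.8°: h·k = 1.000 × 0.6224 = 0.6224.
Ratio = 0.9383/0.6224 ≈ 1.51.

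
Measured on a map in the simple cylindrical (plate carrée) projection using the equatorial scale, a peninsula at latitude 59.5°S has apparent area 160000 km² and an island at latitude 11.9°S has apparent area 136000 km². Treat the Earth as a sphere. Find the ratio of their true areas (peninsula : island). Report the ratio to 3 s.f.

On the plate carrée, areal scale = h·k = 1 × sec φ, so true area = apparent × cos φ.
True area of peninsula: 160000 × cos(59.5°) = 160000 × 0.5075 = 81210 km².
True area of island: 136000 × cos(11.9°) = 136000 × 0.9785 = 133100 km².
Ratio = 81210 / 133100 ≈ 0.610.

0.610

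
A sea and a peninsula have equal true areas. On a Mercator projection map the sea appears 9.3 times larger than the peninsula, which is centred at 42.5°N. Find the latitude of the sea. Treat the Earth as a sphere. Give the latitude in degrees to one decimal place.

On Mercator, (apparent₁)/(apparent₂) = sec²φ₁ / sec²φ₂ when true areas are equal.
cos²φ₂ / cos²φ₁ = 9.3  ⇒  cos φ₁ = cos 42.5° / √9.3 = 0.7373/3.050 = 0.2418.
φ₁ = arccos(0.2418) ≈ 76.0°.

76.0°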